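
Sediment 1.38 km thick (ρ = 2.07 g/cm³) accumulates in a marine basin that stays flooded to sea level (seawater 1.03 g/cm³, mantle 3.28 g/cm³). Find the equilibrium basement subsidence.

0.638 km

Submarine loading: the sediment displaces seawater, and the subsidence is in turn flooded, so s (ρ_m − ρ_w) = t (ρ_sed − ρ_w).
s = 1.38 km × (2.07 − 1.03) / (3.28 − 1.03) = 0.638 km.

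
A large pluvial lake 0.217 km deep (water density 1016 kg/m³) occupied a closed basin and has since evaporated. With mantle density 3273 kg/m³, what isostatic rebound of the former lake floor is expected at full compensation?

u = d ρ_w/ρ_m = 0.217 km × 1016/3273 = 0.0674 km.

0.0674 km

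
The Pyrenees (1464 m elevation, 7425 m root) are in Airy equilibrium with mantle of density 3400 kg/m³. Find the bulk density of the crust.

ρ_c h = (ρ_m − ρ_c) r → ρ_c (h + r) = ρ_m r → ρ_c = ρ_m r / (h + r).
ρ_c = 3400 × 7425 m / (1464 m + 7425 m) = 2840 kg/m³.

2840 kg/m³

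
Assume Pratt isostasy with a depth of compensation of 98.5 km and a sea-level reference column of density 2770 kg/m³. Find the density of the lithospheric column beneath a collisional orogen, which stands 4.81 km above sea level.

2640 kg/m³

Pratt balance: ρ_ref D = ρ (D + h).
ρ = ρ_ref D/(D + h) = 2770 × 98.5 km/(98.5 km + 4.81 km) = 2640 kg/m³.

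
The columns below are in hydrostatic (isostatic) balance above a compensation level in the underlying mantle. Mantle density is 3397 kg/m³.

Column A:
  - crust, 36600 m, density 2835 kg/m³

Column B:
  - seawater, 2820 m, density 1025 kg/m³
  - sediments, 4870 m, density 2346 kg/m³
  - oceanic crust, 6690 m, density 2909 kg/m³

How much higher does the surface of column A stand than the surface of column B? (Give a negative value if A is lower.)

1620 m

For any compensation level in the mantle, the mantle terms cancel and isostasy reduces to e = (Σt_A − Σt_B) − (Σ(ρt)_A − Σ(ρt)_B) / ρ_m.
Σt_A = 36600 m; Σt_B = 14380 m; Σ(ρt)_A = 103761000; Σ(ρt)_B = 33776730 (in m·kg/m³).
e = (36600 − 14380) − (103761000 − 33776730) / 3397 = 1620 m.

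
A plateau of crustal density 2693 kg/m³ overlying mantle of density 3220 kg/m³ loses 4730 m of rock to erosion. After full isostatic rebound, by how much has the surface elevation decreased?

774 m

Rebound u = e ρ_c/ρ_m = 4730 m × 2693/3220 = 3956 m.
Net surface drop = e − u = 4730 m − 3956 m = e (ρ_m − ρ_c)/ρ_m = 774 m.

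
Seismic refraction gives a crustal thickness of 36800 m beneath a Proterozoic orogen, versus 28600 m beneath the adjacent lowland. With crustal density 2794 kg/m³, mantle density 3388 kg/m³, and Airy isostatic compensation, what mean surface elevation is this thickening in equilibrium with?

Excess crust Δ = 36800 m − 28600 m = 8200 m, split between elevation h and root r with h + r = Δ.
Airy balance ρ_c h = (ρ_m − ρ_c) r gives r = h ρ_c/(ρ_m − ρ_c), so h (1 + ρ_c/(ρ_m − ρ_c)) = Δ, i.e. h = Δ (ρ_m − ρ_c)/ρ_m.
h = 8200 m × 594/3388 = 1440 m.

1440 m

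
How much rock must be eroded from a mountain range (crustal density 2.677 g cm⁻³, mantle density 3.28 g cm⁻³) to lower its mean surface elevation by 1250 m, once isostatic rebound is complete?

Net drop Δ = e − u = e − e ρ_c/ρ_m = e (ρ_m − ρ_c)/ρ_m.
e = Δ ρ_m/(ρ_m − ρ_c) = 1250 m × 3.28/0.603 = 6800 m.

6800 m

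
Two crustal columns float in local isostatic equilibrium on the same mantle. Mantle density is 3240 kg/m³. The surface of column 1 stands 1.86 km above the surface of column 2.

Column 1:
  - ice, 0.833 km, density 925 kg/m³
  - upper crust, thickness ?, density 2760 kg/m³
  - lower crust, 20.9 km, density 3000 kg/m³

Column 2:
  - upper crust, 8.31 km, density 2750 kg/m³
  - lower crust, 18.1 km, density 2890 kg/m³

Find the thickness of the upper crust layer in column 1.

Take the compensation level at the base of the deeper column (depth z_c below the surface of column 1) and equate Σ ρ_i t_i down to z_c; mantle fills any gap and the z_c terms cancel.
Column 1: 0.833×925 + x×2760 + 20.9×3000 + (z_c − 21.733 − x)×3240
Column 2: 1.86×0 + 8.31×2750 + 18.1×2890 + (z_c − 1.86 − 26.41)×3240
The z_c×3240 term appears on both sides and cancels. Collect the known terms of each column as K = Σ(ρt)_known − 3240 × (depth of known layers): K_1 = 63470.525 − 3240×21.733 = −6944.395; K_2 = 75161.5 − 3240×(1.86 + 26.41) = −16433.3.
Balance: K_1 − x×(3240 − 2760) = K_2, so x = (K_1 − K_2)/(3240 − 2760) = 9488.91/480 = 19.8 km.

19.8 km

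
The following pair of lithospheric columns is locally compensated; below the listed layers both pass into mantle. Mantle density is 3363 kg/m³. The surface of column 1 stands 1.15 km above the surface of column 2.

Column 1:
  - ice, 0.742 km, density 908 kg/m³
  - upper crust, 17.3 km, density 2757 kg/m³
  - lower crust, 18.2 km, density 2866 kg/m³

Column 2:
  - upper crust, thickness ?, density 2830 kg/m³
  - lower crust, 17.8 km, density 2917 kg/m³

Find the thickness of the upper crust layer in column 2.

17.9 km

Take the compensation level at the base of the deeper column (depth z_c below the surface of column 1) and equate Σ ρ_i t_i down to z_c; mantle fills any gap and the z_c terms cancel.
Column 1: 0.742×908 + 17.3×2757 + 18.2×2866 + (z_c − 36.242)×3363
Column 2: 1.15×0 + x×2830 + 17.8×2917 + (z_c − 1.15 − 17.8 − x)×3363
The z_c×3363 term appears on both sides and cancels. Collect the known terms of each column as K = Σ(ρt)_known − 3363 × (depth of known layers): K_1 = 100531.036 − 3363×36.242 = −21350.81; K_2 = 51922.6 − 3363×(1.15 + 17.8) = −11806.25.
Balance: K_1 = K_2 − x×(3363 − 2830), so x = (K_2 − K_1)/(3363 − 2830) = 9544.56/533 = 17.9 km.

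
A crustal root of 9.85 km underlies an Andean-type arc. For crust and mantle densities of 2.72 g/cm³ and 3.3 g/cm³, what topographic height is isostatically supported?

Isostatic balance requires: ρ_c h = (ρ_m − ρ_c) r.
h = r (ρ_m − ρ_c) / ρ_c = 9.85 km × (3.3 − 2.72) / 2.72 = 2.1 km.

2.1 km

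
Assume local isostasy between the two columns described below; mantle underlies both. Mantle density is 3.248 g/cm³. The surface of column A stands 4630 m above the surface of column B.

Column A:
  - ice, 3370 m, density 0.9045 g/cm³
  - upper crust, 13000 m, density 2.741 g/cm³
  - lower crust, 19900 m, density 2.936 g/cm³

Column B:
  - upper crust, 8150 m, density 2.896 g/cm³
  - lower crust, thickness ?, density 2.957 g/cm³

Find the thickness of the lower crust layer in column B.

Take the compensation level at the base of the deeper column (depth z_c below the surface of column A) and equate Σ ρ_i t_i down to z_c; mantle fills any gap and the z_c terms cancel.
Column A: 3370×0.9045 + 13000×2.741 + 19900×2.936 + (z_c − 36270)×3.248
Column B: 4630×0 + 8150×2.896 + x×2.957 + (z_c − 4630 − 8150 − x)×3.248
The z_c×3.248 term appears on both sides and cancels. Collect the known terms of each column as K = Σ(ρt)_known − 3.248 × (depth of known layers): K_A = 97107.565 − 3.248×36270 = −20697.395; K_B = 23602.4 − 3.248×(4630 + 8150) = −17907.04.
Balance: K_A = K_B − x×(3.248 − 2.957), so x = (K_B − K_A)/(3.248 − 2.957) = 2790.36/0.291 = 9590 m.

9590 m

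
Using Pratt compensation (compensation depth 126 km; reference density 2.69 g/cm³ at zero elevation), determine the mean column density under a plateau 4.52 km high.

Pratt balance: ρ_ref D = ρ (D + h).
ρ = ρ_ref D/(D + h) = 2.69 × 126 km/(126 km + 4.52 km) = 2.6 g/cm³.

2.6 g/cm³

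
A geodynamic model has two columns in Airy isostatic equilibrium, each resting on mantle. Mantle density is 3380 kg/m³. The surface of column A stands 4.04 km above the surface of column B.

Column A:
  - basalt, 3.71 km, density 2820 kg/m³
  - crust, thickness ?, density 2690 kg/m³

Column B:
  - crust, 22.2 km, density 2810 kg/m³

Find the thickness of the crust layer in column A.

35.1 km

Take the compensation level at the base of the deeper column (depth z_c below the surface of column A) and equate Σ ρ_i t_i down to z_c; mantle fills any gap and the z_c terms cancel.
Column A: 3.71×2820 + x×2690 + (z_c − 3.71 − x)×3380
Column B: 4.04×0 + 22.2×2810 + (z_c − 4.04 − 22.2)×3380
The z_c×3380 term appears on both sides and cancels. Collect the known terms of each column as K = Σ(ρt)_known − 3380 × (depth of known layers): K_A = 10462.2 − 3380×3.71 = −2077.6; K_B = 62382 − 3380×(4.04 + 22.2) = −26309.2.
Balance: K_A − x×(3380 − 2690) = K_B, so x = (K_A − K_B)/(3380 − 2690) = 24231.6/690 = 35.1 km.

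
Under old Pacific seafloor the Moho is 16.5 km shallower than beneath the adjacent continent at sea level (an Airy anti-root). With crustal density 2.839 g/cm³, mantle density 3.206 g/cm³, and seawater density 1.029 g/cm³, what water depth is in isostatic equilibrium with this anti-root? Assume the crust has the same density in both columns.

3.35 km

Replacing a thickness d of crust by seawater at the top must be balanced by replacing crust with mantle at the base: d (ρ_c − ρ_w) = a (ρ_m − ρ_c).
d = a (ρ_m − ρ_c)/(ρ_c − ρ_w) = 16.5 km × 0.367/1.81 = 3.35 km.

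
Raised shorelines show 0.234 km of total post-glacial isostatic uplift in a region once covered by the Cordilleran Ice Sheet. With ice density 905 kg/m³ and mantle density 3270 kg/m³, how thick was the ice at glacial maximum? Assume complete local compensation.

u = t ρ_ice/ρ_m → t = u ρ_m/ρ_ice = 0.234 km × 3270/905 = 0.846 km.

0.846 km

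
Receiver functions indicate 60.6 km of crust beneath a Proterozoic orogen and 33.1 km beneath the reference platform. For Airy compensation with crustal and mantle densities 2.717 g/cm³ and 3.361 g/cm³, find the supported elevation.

5.27 km

Excess crust Δ = 60.6 km − 33.1 km = 27.5 km, split between elevation h and root r with h + r = Δ.
Airy balance ρ_c h = (ρ_m − ρ_c) r gives r = h ρ_c/(ρ_m − ρ_c), so h (1 + ρ_c/(ρ_m − ρ_c)) = Δ, i.e. h = Δ (ρ_m − ρ_c)/ρ_m.
h = 27.5 km × 0.644/3.361 = 5.27 km.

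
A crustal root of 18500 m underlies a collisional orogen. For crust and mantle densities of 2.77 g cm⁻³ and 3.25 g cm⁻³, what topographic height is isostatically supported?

3210 m

For local isostatic compensation: ρ_c h = (ρ_m − ρ_c) r.
h = r (ρ_m − ρ_c) / ρ_c = 18500 m × (3.25 − 2.77) / 2.77 = 3210 m.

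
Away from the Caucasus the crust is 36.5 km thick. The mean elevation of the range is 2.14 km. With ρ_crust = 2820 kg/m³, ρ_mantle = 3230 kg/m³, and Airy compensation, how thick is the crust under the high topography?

Root depth r = h ρ_c / (ρ_m − ρ_c) = 2.14 km × 2820 / 410 = 14.72 km.
Total thickness = T + h + r = 36.5 km + 2.14 km + 14.72 km = 53.4 km.

53.4 km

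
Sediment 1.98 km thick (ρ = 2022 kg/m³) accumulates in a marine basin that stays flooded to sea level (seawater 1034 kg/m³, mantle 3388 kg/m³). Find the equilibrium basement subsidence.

0.831 km

Submarine loading: the sediment displaces seawater, and the subsidence is in turn flooded, so s (ρ_m − ρ_w) = t (ρ_sed − ρ_w).
s = 1.98 km × (2022 − 1034) / (3388 − 1034) = 0.831 km.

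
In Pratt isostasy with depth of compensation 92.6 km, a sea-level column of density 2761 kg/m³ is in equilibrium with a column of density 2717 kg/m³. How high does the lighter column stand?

1.5 km

ρ_ref D = ρ (D + h) → h = D (ρ_ref − ρ)/ρ.
h = 92.6 km × (2761 − 2717)/2717 = 1.5 km.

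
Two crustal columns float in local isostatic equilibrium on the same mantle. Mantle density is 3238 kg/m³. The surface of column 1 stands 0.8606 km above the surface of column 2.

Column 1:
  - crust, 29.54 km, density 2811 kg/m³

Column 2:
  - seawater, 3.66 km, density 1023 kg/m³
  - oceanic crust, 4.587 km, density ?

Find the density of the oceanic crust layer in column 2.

2860 kg/m³

Take the compensation level at the base of the deeper column (depth z_c below the surface of column 1) and equate Σ ρ_i t_i down to z_c; mantle fills any gap and the z_c terms cancel.
Column 1: 29.54×2811 + (z_c − 29.54)×3238
Column 2: 0.8606×0 + 3.66×1023 + 4.587×ρ + (z_c − 0.8606 − 8.247)×3238
The z_c×3238 term appears on both sides and cancels. Collect the known terms of each column as K = Σ(ρt)_known − 3238 × (depth of known layers): K_1 = 83036.94 − 3238×29.54 = −12613.58; K_2 = 3744.18 − 3238×(0.8606 + 8.247) = −25746.2288.
Balance: K_1 = K_2 + 4.587×ρ, so ρ = (K_1 − K_2)/4.587 = 13132.6/4.587 = 2860 kg/m³.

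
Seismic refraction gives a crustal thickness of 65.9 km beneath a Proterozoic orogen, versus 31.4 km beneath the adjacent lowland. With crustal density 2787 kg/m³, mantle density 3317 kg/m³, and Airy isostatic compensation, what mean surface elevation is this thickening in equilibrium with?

Excess crust Δ = 65.9 km − 31.4 km = 34.5 km, split between elevation h and root r with h + r = Δ.
Airy balance ρ_c h = (ρ_m − ρ_c) r gives r = h ρ_c/(ρ_m − ρ_c), so h (1 + ρ_c/(ρ_m − ρ_c)) = Δ, i.e. h = Δ (ρ_m − ρ_c)/ρ_m.
h = 34.5 km × 530/3317 = 5.51 km.

5.51 km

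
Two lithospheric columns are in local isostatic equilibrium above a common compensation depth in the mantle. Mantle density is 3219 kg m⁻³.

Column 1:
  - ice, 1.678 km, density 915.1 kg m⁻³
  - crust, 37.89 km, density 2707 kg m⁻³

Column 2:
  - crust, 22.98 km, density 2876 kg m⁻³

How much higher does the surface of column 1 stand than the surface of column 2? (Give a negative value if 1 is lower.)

For any compensation level in the mantle, the mantle terms cancel and isostasy reduces to e = (Σt_1 − Σt_2) − (Σ(ρt)_1 − Σ(ρt)_2) / ρ_m.
Σt_1 = 39.568 km; Σt_2 = 22.98 km; Σ(ρt)_1 = 104103.768; Σ(ρt)_2 = 66090.48 (in km·kg m⁻³).
e = (39.568 − 22.98) − (104103.768 − 66090.48) / 3219 = 4.78 km.

4.78 km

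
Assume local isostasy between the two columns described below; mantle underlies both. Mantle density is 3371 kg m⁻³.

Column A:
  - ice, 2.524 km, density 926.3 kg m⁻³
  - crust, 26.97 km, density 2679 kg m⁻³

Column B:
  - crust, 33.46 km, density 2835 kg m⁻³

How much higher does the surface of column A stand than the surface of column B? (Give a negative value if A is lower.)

2.05 km

For any compensation level in the mantle, the mantle terms cancel and isostasy reduces to e = (Σt_A − Σt_B) − (Σ(ρt)_A − Σ(ρt)_B) / ρ_m.
Σt_A = 29.494 km; Σt_B = 33.46 km; Σ(ρt)_A = 74590.6112; Σ(ρt)_B = 94859.1 (in km·kg m⁻³).
e = (29.494 − 33.46) − (74590.6112 − 94859.1) / 3371 = 2.05 km.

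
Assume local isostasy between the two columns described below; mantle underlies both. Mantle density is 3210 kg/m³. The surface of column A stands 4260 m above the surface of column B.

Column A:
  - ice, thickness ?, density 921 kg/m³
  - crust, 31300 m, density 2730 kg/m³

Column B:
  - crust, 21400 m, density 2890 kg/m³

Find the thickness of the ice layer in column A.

2400 m

Take the compensation level at the base of the deeper column (depth z_c below the surface of column A) and equate Σ ρ_i t_i down to z_c; mantle fills any gap and the z_c terms cancel.
Column A: x×921 + 31300×2730 + (z_c − 31300 − x)×3210
Column B: 4260×0 + 21400×2890 + (z_c − 4260 − 21400)×3210
The z_c×3210 term appears on both sides and cancels. Collect the known terms of each column as K = Σ(ρt)_known − 3210 × (depth of known layers): K_A = 85449000 − 3210×31300 = −15024000; K_B = 61846000 − 3210×(4260 + 21400) = −20522600.
Balance: K_A − x×(3210 − 921) = K_B, so x = (K_A − K_B)/(3210 − 921) = 5498600/2289 = 2400 m.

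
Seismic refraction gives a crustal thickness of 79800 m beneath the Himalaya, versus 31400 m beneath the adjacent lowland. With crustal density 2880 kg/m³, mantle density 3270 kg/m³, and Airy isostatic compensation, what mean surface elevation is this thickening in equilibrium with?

Excess crust Δ = 79800 m − 31400 m = 48400 m, split between elevation h and root r with h + r = Δ.
Airy balance ρ_c h = (ρ_m − ρ_c) r gives r = h ρ_c/(ρ_m − ρ_c), so h (1 + ρ_c/(ρ_m − ρ_c)) = Δ, i.e. h = Δ (ρ_m − ρ_c)/ρ_m.
h = 48400 m × 390/3270 = 5770 m.

5770 m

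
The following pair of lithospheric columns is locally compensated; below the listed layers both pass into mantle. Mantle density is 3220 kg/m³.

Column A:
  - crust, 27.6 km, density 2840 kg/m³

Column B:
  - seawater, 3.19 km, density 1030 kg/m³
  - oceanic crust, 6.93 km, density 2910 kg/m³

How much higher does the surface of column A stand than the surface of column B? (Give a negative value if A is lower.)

For any compensation level in the mantle, the mantle terms cancel and isostasy reduces to e = (Σt_A − Σt_B) − (Σ(ρt)_A − Σ(ρt)_B) / ρ_m.
Σt_A = 27.6 km; Σt_B = 10.12 km; Σ(ρt)_A = 78384; Σ(ρt)_B = 23452 (in km·kg/m³).
e = (27.6 − 10.12) − (78384 − 23452) / 3220 = 0.42 km.

0.42 km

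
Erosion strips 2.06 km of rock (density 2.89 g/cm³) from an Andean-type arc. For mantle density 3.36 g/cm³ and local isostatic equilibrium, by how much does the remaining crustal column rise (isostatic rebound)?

1.77 km

Unloading: uplift u = e ρ_c/ρ_m = 2.06 km × 2.89/3.36 = 1.77 km.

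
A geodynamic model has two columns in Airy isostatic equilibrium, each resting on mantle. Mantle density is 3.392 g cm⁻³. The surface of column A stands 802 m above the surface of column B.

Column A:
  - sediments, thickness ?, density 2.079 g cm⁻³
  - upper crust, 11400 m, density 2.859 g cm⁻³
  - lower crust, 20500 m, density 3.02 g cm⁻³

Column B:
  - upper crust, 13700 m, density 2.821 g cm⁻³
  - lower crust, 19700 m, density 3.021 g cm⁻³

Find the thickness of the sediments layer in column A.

3160 m

Take the compensation level at the base of the deeper column (depth z_c below the surface of column A) and equate Σ ρ_i t_i down to z_c; mantle fills any gap and the z_c terms cancel.
Column A: x×2.079 + 11400×2.859 + 20500×3.02 + (z_c − 31900 − x)×3.392
Column B: 802×0 + 13700×2.821 + 19700×3.021 + (z_c − 802 − 33400)×3.392
The z_c×3.392 term appears on both sides and cancels. Collect the known terms of each column as K = Σ(ρt)_known − 3.392 × (depth of known layers): K_A = 94502.6 − 3.392×31900 = −13702.2; K_B = 98161.4 − 3.392×(802 + 33400) = −17851.784.
Balance: K_A − x×(3.392 − 2.079) = K_B, so x = (K_A − K_B)/(3.392 − 2.079) = 4149.58/1.313 = 3160 m.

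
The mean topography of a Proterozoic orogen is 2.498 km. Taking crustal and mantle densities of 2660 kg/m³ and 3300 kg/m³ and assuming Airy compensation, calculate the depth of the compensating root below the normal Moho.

Equating mass per unit area of the two columns: the weight of the topography is balanced by the buoyancy of the root, ρ_c h = (ρ_m − ρ_c) r.
r = h · ρ_c / (ρ_m − ρ_c) = 2.498 km × 2660 / (3300 − 2660) = 10.4 km.

10.4 km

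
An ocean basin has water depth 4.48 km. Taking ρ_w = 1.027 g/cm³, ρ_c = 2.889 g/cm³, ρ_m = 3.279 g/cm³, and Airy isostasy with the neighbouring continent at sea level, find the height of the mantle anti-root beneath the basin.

In Airy isostatic equilibrium: replacing crust with seawater at the top is compensated by replacing crust with mantle at the base: d (ρ_c − ρ_w) = a (ρ_m − ρ_c).
a = d (ρ_c − ρ_w)/(ρ_m − ρ_c) = 4.48 km × 1.862/0.39 = 21.4 km.

21.4 km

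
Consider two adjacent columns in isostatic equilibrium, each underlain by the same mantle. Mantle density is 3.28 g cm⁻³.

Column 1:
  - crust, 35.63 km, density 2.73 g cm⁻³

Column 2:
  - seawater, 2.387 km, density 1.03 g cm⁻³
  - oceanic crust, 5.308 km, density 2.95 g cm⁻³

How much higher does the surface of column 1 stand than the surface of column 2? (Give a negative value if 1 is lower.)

For any compensation level in the mantle, the mantle terms cancel and isostasy reduces to e = (Σt_1 − Σt_2) − (Σ(ρt)_1 − Σ(ρt)_2) / ρ_m.
Σt_1 = 35.63 km; Σt_2 = 7.695 km; Σ(ρt)_1 = 97.2699; Σ(ρt)_2 = 18.11721 (in km·g cm⁻³).
e = (35.63 − 7.695) − (97.2699 − 18.11721) / 3.28 = 3.8 km.

3.8 km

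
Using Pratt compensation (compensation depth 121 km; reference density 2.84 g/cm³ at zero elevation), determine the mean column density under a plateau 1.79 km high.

Pratt balance: ρ_ref D = ρ (D + h).
ρ = ρ_ref D/(D + h) = 2.84 × 121 km/(121 km + 1.79 km) = 2.8 g/cm³.

2.8 g/cm³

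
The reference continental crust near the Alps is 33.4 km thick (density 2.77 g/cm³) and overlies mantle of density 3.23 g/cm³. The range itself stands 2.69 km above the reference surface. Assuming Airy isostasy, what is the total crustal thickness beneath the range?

52.3 km

Root depth r = h ρ_c / (ρ_m − ρ_c) = 2.69 km × 2.77 / 0.46 = 16.2 km.
Total thickness = T + h + r = 33.4 km + 2.69 km + 16.2 km = 52.3 km.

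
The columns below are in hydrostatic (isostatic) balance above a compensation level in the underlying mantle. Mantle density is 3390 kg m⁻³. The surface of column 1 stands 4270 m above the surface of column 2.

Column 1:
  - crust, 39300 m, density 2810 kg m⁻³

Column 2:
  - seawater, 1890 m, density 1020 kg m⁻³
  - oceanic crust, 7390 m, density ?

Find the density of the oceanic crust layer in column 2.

Take the compensation level at the base of the deeper column (depth z_c below the surface of column 1) and equate Σ ρ_i t_i down to z_c; mantle fills any gap and the z_c terms cancel.
Column 1: 39300×2810 + (z_c − 39300)×3390
Column 2: 4270×0 + 1890×1020 + 7390×ρ + (z_c − 4270 − 9280)×3390
The z_c×3390 term appears on both sides and cancels. Collect the known terms of each column as K = Σ(ρt)_known − 3390 × (depth of known layers): K_1 = 110433000 − 3390×39300 = −22794000; K_2 = 1927800 − 3390×(4270 + 9280) = −44006700.
Balance: K_1 = K_2 + 7390×ρ, so ρ = (K_1 − K_2)/7390 = 21212700/7390 = 2870 kg m⁻³.

2870 kg m⁻³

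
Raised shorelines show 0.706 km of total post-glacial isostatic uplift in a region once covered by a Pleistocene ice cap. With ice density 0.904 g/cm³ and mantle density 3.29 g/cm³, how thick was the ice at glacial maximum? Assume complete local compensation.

2.57 km

u = t ρ_ice/ρ_m → t = u ρ_m/ρ_ice = 0.706 km × 3.29/0.904 = 2.57 km.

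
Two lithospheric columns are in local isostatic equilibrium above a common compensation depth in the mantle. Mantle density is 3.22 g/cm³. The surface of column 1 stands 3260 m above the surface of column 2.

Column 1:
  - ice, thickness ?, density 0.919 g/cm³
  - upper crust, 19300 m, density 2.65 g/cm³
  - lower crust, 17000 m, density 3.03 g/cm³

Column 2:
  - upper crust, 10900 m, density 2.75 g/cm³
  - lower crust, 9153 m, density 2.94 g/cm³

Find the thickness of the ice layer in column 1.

Take the compensation level at the base of the deeper column (depth z_c below the surface of column 1) and equate Σ ρ_i t_i down to z_c; mantle fills any gap and the z_c terms cancel.
Column 1: x×0.919 + 19300×2.65 + 17000×3.03 + (z_c − 36300 − x)×3.22
Column 2: 3260×0 + 10900×2.75 + 9153×2.94 + (z_c − 3260 − 20053)×3.22
The z_c×3.22 term appears on both sides and cancels. Collect the known terms of each column as K = Σ(ρt)_known − 3.22 × (depth of known layers): K_1 = 102655 − 3.22×36300 = −14231; K_2 = 56884.82 − 3.22×(3260 + 20053) = −18183.04.
Balance: K_1 − x×(3.22 − 0.919) = K_2, so x = (K_1 − K_2)/(3.22 − 0.919) = 3952.04/2.301 = 1720 m.

1720 m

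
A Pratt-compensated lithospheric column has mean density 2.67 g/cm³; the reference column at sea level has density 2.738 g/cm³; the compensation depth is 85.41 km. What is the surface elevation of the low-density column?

2.18 km

ρ_ref D = ρ (D + h) → h = D (ρ_ref − ρ)/ρ.
h = 85.41 km × (2.738 − 2.67)/2.67 = 2.18 km.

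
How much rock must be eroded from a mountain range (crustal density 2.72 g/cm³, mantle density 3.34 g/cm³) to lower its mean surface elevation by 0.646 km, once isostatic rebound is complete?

3.48 km

Net drop Δ = e − u = e − e ρ_c/ρ_m = e (ρ_m − ρ_c)/ρ_m.
e = Δ ρ_m/(ρ_m − ρ_c) = 0.646 km × 3.34/0.62 = 3.48 km.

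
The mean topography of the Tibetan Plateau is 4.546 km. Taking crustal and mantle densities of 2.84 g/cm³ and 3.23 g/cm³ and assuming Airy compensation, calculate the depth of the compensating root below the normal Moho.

33.1 km

For local isostatic compensation: the weight of the topography is balanced by the buoyancy of the root, ρ_c h = (ρ_m − ρ_c) r.
r = h · ρ_c / (ρ_m − ρ_c) = 4.546 km × 2.84 / (3.23 − 2.84) = 33.1 km.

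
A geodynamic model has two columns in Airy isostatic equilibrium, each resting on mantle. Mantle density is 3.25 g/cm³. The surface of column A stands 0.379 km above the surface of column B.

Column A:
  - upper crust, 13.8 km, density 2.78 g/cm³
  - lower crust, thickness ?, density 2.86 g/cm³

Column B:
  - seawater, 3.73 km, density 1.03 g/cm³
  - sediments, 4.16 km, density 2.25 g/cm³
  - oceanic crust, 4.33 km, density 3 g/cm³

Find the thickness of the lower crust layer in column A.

Take the compensation level at the base of the deeper column (depth z_c below the surface of column A) and equate Σ ρ_i t_i down to z_c; mantle fills any gap and the z_c terms cancel.
Column A: 13.8×2.78 + x×2.86 + (z_c − 13.8 − x)×3.25
Column B: 0.379×0 + 3.73×1.03 + 4.16×2.25 + 4.33×3 + (z_c − 0.379 − 12.22)×3.25
The z_c×3.25 term appears on both sides and cancels. Collect the known terms of each column as K = Σ(ρt)_known − 3.25 × (depth of known layers): K_A = 38.364 − 3.25×13.8 = −6.486; K_B = 26.1919 − 3.25×(0.379 + 12.22) = −14.75485.
Balance: K_A − x×(3.25 − 2.86) = K_B, so x = (K_A − K_B)/(3.25 − 2.86) = 8.26885/0.39 = 21.2 km.

21.2 km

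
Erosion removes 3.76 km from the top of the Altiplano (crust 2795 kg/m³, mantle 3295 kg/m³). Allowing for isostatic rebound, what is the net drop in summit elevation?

0.571 km

Rebound u = e ρ_c/ρ_m = 3.76 km × 2795/3295 = 3.189 km.
Net surface drop = e − u = 3.76 km − 3.189 km = e (ρ_m − ρ_c)/ρ_m = 0.571 km.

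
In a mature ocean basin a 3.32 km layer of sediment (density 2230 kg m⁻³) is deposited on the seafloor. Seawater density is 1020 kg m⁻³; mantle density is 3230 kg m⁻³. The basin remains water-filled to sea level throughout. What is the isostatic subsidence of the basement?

Submarine loading: the sediment displaces seawater, and the subsidence is in turn flooded, so s (ρ_m − ρ_w) = t (ρ_sed − ρ_w).
s = 3.32 km × (2230 − 1020) / (3230 − 1020) = 1.82 km.

1.82 km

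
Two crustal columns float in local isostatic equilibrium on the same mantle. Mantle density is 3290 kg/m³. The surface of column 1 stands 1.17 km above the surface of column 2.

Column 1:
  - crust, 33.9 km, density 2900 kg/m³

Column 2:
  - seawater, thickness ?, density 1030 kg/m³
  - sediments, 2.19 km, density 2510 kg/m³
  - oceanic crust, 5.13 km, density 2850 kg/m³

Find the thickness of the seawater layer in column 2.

Take the compensation level at the base of the deeper column (depth z_c below the surface of column 1) and equate Σ ρ_i t_i down to z_c; mantle fills any gap and the z_c terms cancel.
Column 1: 33.9×2900 + (z_c − 33.9)×3290
Column 2: 1.17×0 + x×1030 + 2.19×2510 + 5.13×2850 + (z_c − 1.17 − 7.32 − x)×3290
The z_c×3290 term appears on both sides and cancels. Collect the known terms of each column as K = Σ(ρt)_known − 3290 × (depth of known layers): K_1 = 98310 − 3290×33.9 = −13221; K_2 = 20117.4 − 3290×(1.17 + 7.32) = −7814.7.
Balance: K_1 = K_2 − x×(3290 − 1030), so x = (K_2 − K_1)/(3290 − 1030) = 5406.3/2260 = 2.39 km.

2.39 km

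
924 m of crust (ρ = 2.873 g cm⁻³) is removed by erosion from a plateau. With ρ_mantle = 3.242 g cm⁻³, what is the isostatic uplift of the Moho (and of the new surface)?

Unloading: uplift u = e ρ_c/ρ_m = 924 m × 2.873/3.242 = 819 m.

819 m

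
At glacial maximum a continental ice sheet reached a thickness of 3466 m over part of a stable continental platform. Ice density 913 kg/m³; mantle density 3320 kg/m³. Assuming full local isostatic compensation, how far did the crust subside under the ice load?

953 m

Equating mass per unit area of the two columns: the ice load ρ_ice t is balanced by mantle displaced below, ρ_m s.
s = t ρ_ice / ρ_m = 3466 m × 913/3320 = 953 m.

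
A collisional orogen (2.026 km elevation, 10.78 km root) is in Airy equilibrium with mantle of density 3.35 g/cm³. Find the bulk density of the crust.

2.82 g/cm³

ρ_c h = (ρ_m − ρ_c) r → ρ_c (h + r) = ρ_m r → ρ_c = ρ_m r / (h + r).
ρ_c = 3.35 × 10.78 km / (2.026 km + 10.78 km) = 2.82 g/cm³.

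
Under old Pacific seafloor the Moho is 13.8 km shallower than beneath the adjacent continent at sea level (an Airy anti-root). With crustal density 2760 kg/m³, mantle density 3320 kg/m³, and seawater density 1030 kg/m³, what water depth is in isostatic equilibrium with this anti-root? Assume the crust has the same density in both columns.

4.47 km

Replacing a thickness d of crust by seawater at the top must be balanced by replacing crust with mantle at the base: d (ρ_c − ρ_w) = a (ρ_m − ρ_c).
d = a (ρ_m − ρ_c)/(ρ_c − ρ_w) = 13.8 km × 560/1730 = 4.47 km.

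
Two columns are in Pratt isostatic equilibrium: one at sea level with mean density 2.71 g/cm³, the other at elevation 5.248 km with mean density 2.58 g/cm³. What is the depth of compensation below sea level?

104 km

ρ_ref D = ρ (D + h) → D (ρ_ref − ρ) = ρ h.
D = ρ h/(ρ_ref − ρ) = 2.58 × 5.248 km/(2.71 − 2.58) = 104 km.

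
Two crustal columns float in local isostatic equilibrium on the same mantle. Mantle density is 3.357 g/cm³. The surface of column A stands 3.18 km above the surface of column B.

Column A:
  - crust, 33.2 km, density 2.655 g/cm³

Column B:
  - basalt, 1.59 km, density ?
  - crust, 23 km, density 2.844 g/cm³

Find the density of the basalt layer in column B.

Take the compensation level at the base of the deeper column (depth z_c below the surface of column A) and equate Σ ρ_i t_i down to z_c; mantle fills any gap and the z_c terms cancel.
Column A: 33.2×2.655 + (z_c − 33.2)×3.357
Column B: 3.18×0 + 1.59×ρ + 23×2.844 + (z_c − 3.18 − 24.59)×3.357
The z_c×3.357 term appears on both sides and cancels. Collect the known terms of each column as K = Σ(ρt)_known − 3.357 × (depth of known layers): K_A = 88.146 − 3.357×33.2 = −23.3064; K_B = 65.412 − 3.357×(3.18 + 24.59) = −27.81189.
Balance: K_A = K_B + 1.59×ρ, so ρ = (K_A − K_B)/1.59 = 4.50549/1.59 = 2.83 g/cm³.

2.83 g/cm³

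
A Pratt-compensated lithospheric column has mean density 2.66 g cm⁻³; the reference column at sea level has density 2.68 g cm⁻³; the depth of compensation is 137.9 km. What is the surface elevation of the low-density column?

ρ_ref D = ρ (D + h) → h = D (ρ_ref − ρ)/ρ.
h = 137.9 km × (2.68 − 2.66)/2.66 = 1.04 km.

1.04 km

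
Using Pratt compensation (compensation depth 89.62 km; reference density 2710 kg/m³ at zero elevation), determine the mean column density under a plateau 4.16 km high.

Pratt balance: ρ_ref D = ρ (D + h).
ρ = ρ_ref D/(D + h) = 2710 × 89.62 km/(89.62 km + 4.16 km) = 2590 kg/m³.

2590 kg/m³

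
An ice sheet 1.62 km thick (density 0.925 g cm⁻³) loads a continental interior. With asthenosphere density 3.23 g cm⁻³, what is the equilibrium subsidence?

By Archimedes' principle applied to the lithosphere: the ice load ρ_ice t is balanced by mantle displaced below, ρ_m s.
s = t ρ_ice / ρ_m = 1.62 km × 0.925/3.23 = 0.464 km.

0.464 km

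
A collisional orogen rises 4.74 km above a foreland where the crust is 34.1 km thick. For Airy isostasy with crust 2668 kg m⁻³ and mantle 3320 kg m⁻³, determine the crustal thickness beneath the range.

Root depth r = h ρ_c / (ρ_m − ρ_c) = 4.74 km × 2668 / 652 = 19.4 km.
Total thickness = T + h + r = 34.1 km + 4.74 km + 19.4 km = 58.2 km.

58.2 km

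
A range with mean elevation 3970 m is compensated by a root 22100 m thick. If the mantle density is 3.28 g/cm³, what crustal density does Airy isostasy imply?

2.78 g/cm³

ρ_c h = (ρ_m − ρ_c) r → ρ_c (h + r) = ρ_m r → ρ_c = ρ_m r / (h + r).
ρ_c = 3.28 × 22100 m / (3970 m + 22100 m) = 2.78 g/cm³.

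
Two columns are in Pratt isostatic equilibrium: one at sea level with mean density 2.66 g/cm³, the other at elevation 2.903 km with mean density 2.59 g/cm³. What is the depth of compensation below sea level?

ρ_ref D = ρ (D + h) → D (ρ_ref − ρ) = ρ h.
D = ρ h/(ρ_ref − ρ) = 2.59 × 2.903 km/(2.66 − 2.59) = 107 km.

107 km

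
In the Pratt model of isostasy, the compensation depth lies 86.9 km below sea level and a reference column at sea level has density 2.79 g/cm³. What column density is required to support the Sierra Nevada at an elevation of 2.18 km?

2.72 g/cm³

Pratt balance: ρ_ref D = ρ (D + h).
ρ = ρ_ref D/(D + h) = 2.79 × 86.9 km/(86.9 km + 2.18 km) = 2.72 g/cm³.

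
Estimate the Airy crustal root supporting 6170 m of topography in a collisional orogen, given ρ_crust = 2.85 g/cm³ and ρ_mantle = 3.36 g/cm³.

Balancing pressure at the compensation depth: the weight of the topography is balanced by the buoyancy of the root, ρ_c h = (ρ_m − ρ_c) r.
r = h · ρ_c / (ρ_m − ρ_c) = 6170 m × 2.85 / (3.36 − 2.85) = 34500 m.

34500 m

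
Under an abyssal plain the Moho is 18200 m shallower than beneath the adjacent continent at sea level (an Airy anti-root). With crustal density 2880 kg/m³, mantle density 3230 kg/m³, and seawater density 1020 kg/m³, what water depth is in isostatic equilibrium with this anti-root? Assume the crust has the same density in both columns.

Replacing a thickness d of crust by seawater at the top must be balanced by replacing crust with mantle at the base: d (ρ_c − ρ_w) = a (ρ_m − ρ_c).
d = a (ρ_m − ρ_c)/(ρ_c − ρ_w) = 18200 m × 350/1860 = 3420 m.

3420 m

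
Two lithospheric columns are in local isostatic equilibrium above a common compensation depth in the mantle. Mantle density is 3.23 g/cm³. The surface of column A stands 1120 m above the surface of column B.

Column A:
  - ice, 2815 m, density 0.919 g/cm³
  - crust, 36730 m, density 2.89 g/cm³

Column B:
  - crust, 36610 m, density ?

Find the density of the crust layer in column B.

Take the compensation level at the base of the deeper column (depth z_c below the surface of column A) and equate Σ ρ_i t_i down to z_c; mantle fills any gap and the z_c terms cancel.
Column A: 2815×0.919 + 36730×2.89 + (z_c − 39545)×3.23
Column B: 1120×0 + 36610×ρ + (z_c − 1120 − 36610)×3.23
The z_c×3.23 term appears on both sides and cancels. Collect the known terms of each column as K = Σ(ρt)_known − 3.23 × (depth of known layers): K_A = 108736.685 − 3.23×39545 = −18993.665; K_B = 0 − 3.23×(1120 + 36610) = −121867.9.
Balance: K_A = K_B + 36610×ρ, so ρ = (K_A − K_B)/36610 = 102874/36610 = 2.81 g/cm³.

2.81 g/cm³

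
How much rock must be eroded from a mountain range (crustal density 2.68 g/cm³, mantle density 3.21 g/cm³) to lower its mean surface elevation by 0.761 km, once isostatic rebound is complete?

Net drop Δ = e − u = e − e ρ_c/ρ_m = e (ρ_m − ρ_c)/ρ_m.
e = Δ ρ_m/(ρ_m − ρ_c) = 0.761 km × 3.21/0.53 = 4.61 km.

4.61 km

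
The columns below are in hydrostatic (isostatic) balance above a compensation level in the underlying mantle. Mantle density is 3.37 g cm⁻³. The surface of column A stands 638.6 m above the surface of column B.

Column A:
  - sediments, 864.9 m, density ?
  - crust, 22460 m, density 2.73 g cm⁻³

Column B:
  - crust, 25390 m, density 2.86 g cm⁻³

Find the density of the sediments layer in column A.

Take the compensation level at the base of the deeper column (depth z_c below the surface of column A) and equate Σ ρ_i t_i down to z_c; mantle fills any gap and the z_c terms cancel.
Column A: 864.9×ρ + 22460×2.73 + (z_c − 23324.9)×3.37
Column B: 638.6×0 + 25390×2.86 + (z_c − 638.6 − 25390)×3.37
The z_c×3.37 term appears on both sides and cancels. Collect the known terms of each column as K = Σ(ρt)_known − 3.37 × (depth of known layers): K_A = 61315.8 − 3.37×23324.9 = −17289.113; K_B = 72615.4 − 3.37×(638.6 + 25390) = −15100.982.
Balance: K_A + 864.9×ρ = K_B, so ρ = (K_B − K_A)/864.9 = 2188.13/864.9 = 2.53 g cm⁻³.

2.53 g cm⁻³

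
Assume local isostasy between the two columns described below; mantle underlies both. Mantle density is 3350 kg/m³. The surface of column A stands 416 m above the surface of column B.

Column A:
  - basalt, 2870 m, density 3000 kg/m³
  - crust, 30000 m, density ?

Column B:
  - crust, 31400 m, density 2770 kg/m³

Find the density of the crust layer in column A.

2730 kg/m³

Take the compensation level at the base of the deeper column (depth z_c below the surface of column A) and equate Σ ρ_i t_i down to z_c; mantle fills any gap and the z_c terms cancel.
Column A: 2870×3000 + 30000×ρ + (z_c − 32870)×3350
Column B: 416×0 + 31400×2770 + (z_c − 416 − 31400)×3350
The z_c×3350 term appears on both sides and cancels. Collect the known terms of each column as K = Σ(ρt)_known − 3350 × (depth of known layers): K_A = 8610000 − 3350×32870 = −101504500; K_B = 86978000 − 3350×(416 + 31400) = −19605600.
Balance: K_A + 30000×ρ = K_B, so ρ = (K_B − K_A)/30000 = 81898900/30000 = 2730 kg/m³.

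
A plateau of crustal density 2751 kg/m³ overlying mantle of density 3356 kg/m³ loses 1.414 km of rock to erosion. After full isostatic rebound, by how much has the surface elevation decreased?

Rebound u = e ρ_c/ρ_m = 1.414 km × 2751/3356 = 1.159 km.
Net surface drop = e − u = 1.414 km − 1.159 km = e (ρ_m − ρ_c)/ρ_m = 0.255 km.

0.255 km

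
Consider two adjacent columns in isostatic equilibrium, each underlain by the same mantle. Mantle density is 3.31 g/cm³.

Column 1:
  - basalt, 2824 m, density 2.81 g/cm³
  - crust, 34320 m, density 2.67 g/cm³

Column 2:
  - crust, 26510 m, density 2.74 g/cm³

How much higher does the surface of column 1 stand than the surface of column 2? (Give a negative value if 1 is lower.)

2500 m

For any compensation level in the mantle, the mantle terms cancel and isostasy reduces to e = (Σt_1 − Σt_2) − (Σ(ρt)_1 − Σ(ρt)_2) / ρ_m.
Σt_1 = 37144 m; Σt_2 = 26510 m; Σ(ρt)_1 = 99569.84; Σ(ρt)_2 = 72637.4 (in m·g/cm³).
e = (37144 − 26510) − (99569.84 − 72637.4) / 3.31 = 2500 m.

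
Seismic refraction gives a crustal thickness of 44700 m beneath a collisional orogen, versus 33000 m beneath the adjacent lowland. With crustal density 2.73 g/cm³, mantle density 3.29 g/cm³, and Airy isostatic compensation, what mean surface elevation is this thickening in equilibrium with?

1990 m

Excess crust Δ = 44700 m − 33000 m = 11700 m, split between elevation h and root r with h + r = Δ.
Airy balance ρ_c h = (ρ_m − ρ_c) r gives r = h ρ_c/(ρ_m − ρ_c), so h (1 + ρ_c/(ρ_m − ρ_c)) = Δ, i.e. h = Δ (ρ_m − ρ_c)/ρ_m.
h = 11700 m × 0.56/3.29 = 1990 m.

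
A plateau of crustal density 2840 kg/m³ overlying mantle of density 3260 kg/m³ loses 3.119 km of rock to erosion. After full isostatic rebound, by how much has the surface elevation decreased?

Rebound u = e ρ_c/ρ_m = 3.119 km × 2840/3260 = 2.717 km.
Net surface drop = e − u = 3.119 km − 2.717 km = e (ρ_m − ρ_c)/ρ_m = 0.402 km.

0.402 km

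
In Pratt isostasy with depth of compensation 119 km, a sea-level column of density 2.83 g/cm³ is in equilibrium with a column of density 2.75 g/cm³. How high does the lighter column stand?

ρ_ref D = ρ (D + h) → h = D (ρ_ref − ρ)/ρ.
h = 119 km × (2.83 − 2.75)/2.75 = 3.46 km.

3.46 km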